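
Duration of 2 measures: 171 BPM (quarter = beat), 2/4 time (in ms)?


Working:
Quarter-note beat duration = 60000 / 171 ms
Beats per measure (2/4) = 2
One measure = 2 × 60000 / 171 = 120000 / 171 ms
2 measures = 2 × 120000 / 171 = 240000 / 171
= 1403.5 ms


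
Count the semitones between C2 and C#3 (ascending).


Working:
Absolute semitone position = octave×12 + chromatic position
C2: 2×12 + 0 = 24
C#3: 3×12 + 1 = 37
Difference = 37 - 24 = 13
= 13 semitones


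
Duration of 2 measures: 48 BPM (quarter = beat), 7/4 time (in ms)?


Working:
Quarter-note beat duration = 60000 / 48 ms
Beats per measure (7/4) = 7
One measure = 7 × 60000 / 48 = 420000 / 48 ms
2 measures = 2 × 420000 / 48 = 840000 / 48
= 17500.0 ms


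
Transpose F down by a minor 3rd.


Let's work it out.
minor 3rd: 3 letter names, 3 semitones
Letter: F - 2 → D
Pitch: F - 3 semitones, spelled as a D → D
= D


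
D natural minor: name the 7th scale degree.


Natural minor scale pattern: W-H-W-W-H-W-W (2-1-2-2-1-2-2 semitones)
Starting from D:
  D + 2 semitones → E
  E + 1 semitone → F
  F + 2 semitones → G
  G + 2 semitones → A
  A + 1 semitone → Bb
  Bb + 2 semitones → C
  C + 2 semitones → D
Scale: D E F G A Bb C
Degree 7 = C


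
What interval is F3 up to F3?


Letter names: F → F spans 1 letter name → a unison
Semitones: F3 → F3 = 0 half-steps
A unison of 0 semitones is a perfect unison
= perfect unison


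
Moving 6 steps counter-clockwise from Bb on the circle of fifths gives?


Each counter-clockwise step moves down a perfect 5th (= up a perfect 4th)
From Bb: Bb → Eb → Ab → Db → F#/Gb → B → E
= E


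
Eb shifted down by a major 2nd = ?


Reasoning:
major 2nd: 2 letter names, 2 semitones
Letter: E - 1 → D
Pitch: Eb - 2 semitones, spelled as a D → Db
= Db


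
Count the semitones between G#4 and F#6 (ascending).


Working:
Absolute semitone position = octave×12 + chromatic position
G#4: 4×12 + 8 = 56
F#6: 6×12 + 6 = 78
Difference = 78 - 56 = 22
= 22 semitones


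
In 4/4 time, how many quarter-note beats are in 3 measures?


Step by step:
Time signature 4/4: the bottom number 4 means the quarter note gets one count
The top number 4 means 4 quarter-note beats per measure
Total = 4 × 3 measures
= 12 quarter-note beats


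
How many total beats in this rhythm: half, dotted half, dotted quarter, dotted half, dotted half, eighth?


Working:
Beat values:
  half = 2 beats
  dotted half = 3 beats
  dotted quarter = 1.5 beats
  dotted half = 3 beats
  dotted half = 3 beats
  eighth = 0.5 beats
Sum = 2 + 3 + 1.5 + 3 + 3 + 0.5
= 13 beats


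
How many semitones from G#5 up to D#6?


Let's work it out.
Absolute semitone position = octave×12 + chromatic position
G#5: 5×12 + 8 = 68
D#6: 6×12 + 3 = 75
Difference = 75 - 68 = 7
= 7 semitones


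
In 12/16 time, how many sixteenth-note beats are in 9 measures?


Reasoning:
Time signature 12/16: the bottom number 16 means the sixteenth note gets one count
The top number 12 means 12 sixteenth-note beats per measure
Total = 12 × 9 measures
= 108 sixteenth-note beats


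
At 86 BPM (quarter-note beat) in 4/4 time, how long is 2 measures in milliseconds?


Working:
Quarter-note beat duration = 60000 / 86 ms
Beats per measure (4/4) = 4
One measure = 4 × 60000 / 86 = 240000 / 86 ms
2 measures = 2 × 240000 / 86 = 480000 / 86
= 5581.4 ms


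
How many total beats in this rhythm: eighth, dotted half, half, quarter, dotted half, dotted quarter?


Step by step:
Beat values:
  eighth = 0.5 beats
  dotted half = 3 beats
  half = 2 beats
  quarter = 1 beat
  dotted half = 3 beats
  dotted quarter = 1.5 beats
Sum = 0.5 + 3 + 2 + 1 + 3 + 1.5
= 11 beats


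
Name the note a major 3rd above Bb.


Reasoning:
A 3rd spans 3 letter names, so from B we land on D
A major 3rd = 4 semitones above Bb
Spell D at that pitch: D
= D


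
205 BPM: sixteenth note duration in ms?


Reasoning:
One quarter-note beat = 60000 / BPM = 60000 / 205 ms
Sixteenth note = 1/4 × quarter note
Duration = 1/4 × 60000 / 205 = 15000 / 205
= 73.2 ms


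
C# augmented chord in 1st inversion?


Working:
Root position: C# E# G##
1st inversion: move root up an octave
Bass note: E#
Notes (bottom to top) = E# G## C#


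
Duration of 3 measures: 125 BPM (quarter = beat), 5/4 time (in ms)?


Step by step:
Quarter-note beat duration = 60000 / 125 ms
Beats per measure (5/4) = 5
One measure = 5 × 60000 / 125 = 300000 / 125 ms
3 measures = 3 × 300000 / 125 = 900000 / 125
= 7200.0 ms


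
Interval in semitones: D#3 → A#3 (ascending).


Absolute semitone position = octave×12 + chromatic position
D#3: 3×12 + 3 = 39
A#3: 3×12 + 10 = 46
Difference = 46 - 39 = 7
= 7 semitones


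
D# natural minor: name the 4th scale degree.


Let's work it out.
Natural minor scale pattern: W-H-W-W-H-W-W (2-1-2-2-1-2-2 semitones)
Starting from D#:
  D# + 2 semitones → E#
  E# + 1 semitone → F#
  F# + 2 semitones → G#
  G# + 2 semitones → A#
  A# + 1 semitone → B
  B + 2 semitones → C#
  C# + 2 semitones → D#
Scale: D# E# F# G# A# B C#
Degree 4 = G#


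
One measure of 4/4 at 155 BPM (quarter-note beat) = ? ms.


Let's work it out.
Quarter-note beat duration = 60000 / 155 ms
Beats per measure (4/4) = 4
One measure = 4 × 60000 / 155 = 240000 / 155 ms
= 1548.4 ms


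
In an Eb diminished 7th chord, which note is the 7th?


Working:
Diminished 7th chord = root + minor 3rd + diminished 5th + diminished 7th
Seventh chords stack in thirds, so the letter names are E-G-B-D
Root: Eb
Minor 3rd above Eb: Gb
Diminished 5th above Eb: Bbb
Diminished 7th above Eb: Dbb
The 7th = Dbb


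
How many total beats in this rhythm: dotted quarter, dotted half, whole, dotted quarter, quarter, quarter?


Working:
Beat values:
  dotted quarter = 1.5 beats
  dotted half = 3 beats
  whole = 4 beats
  dotted quarter = 1.5 beats
  quarter = 1 beat
  quarter = 1 beat
Sum = 1.5 + 3 + 4 + 1.5 + 1 + 1
= 12 beats


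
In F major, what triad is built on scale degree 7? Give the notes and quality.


Reasoning:
F major scale: F G A Bb C D E
Diatonic triad on degree 7 stacks scale notes 7, 2, 4: E G Bb
E→G = 3 semitones; E→Bb = 6 semitones → diminished triad
= E G Bb (diminished)


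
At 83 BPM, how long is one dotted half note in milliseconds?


One quarter-note beat = 60000 / BPM = 60000 / 83 ms
Dotted half note = 3 × quarter note
Duration = 3 × 60000 / 83 = 180000 / 83
= 2168.7 ms


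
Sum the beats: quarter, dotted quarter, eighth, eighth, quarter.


Working:
Beat values:
  quarter = 1 beat
  dotted quarter = 1.5 beats
  eighth = 0.5 beats
  eighth = 0.5 beats
  quarter = 1 beat
Sum = 1 + 1.5 + 0.5 + 0.5 + 1
= 4.5 beats


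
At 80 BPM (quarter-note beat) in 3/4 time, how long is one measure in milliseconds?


Let's work it out.
Quarter-note beat duration = 60000 / 80 ms
Beats per measure (3/4) = 3
One measure = 3 × 60000 / 80 = 180000 / 80 ms
= 2250.0 ms


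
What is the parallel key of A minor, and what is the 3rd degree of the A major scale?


Reasoning:
Parallel keys share the same tonic but differ in mode
A minor → parallel is A major
A major scale: A B C# D E F# G#
= A major; 3rd degree = C#


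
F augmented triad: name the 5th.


Let's work it out.
Augmented triad = root + major 3rd (4 semitones) + augmented 5th (8 semitones)
A triad on F stacks thirds, so the chord tones use letter names F-A-C
Root: F
Major 3rd above F: A
Augmented 5th above F: C#
The 5th = C#


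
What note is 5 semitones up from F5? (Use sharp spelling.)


F5: chromatic position 5 in octave 5 → absolute = 5×12 + 5 = 65
Transpose up 5: 65 + 5 = 70
70 = 5×12 + 10 → A# in octave 5
Result = A#5


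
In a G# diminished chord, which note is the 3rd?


Let's work it out.
Diminished triad = root + minor 3rd (3 semitones) + diminished 5th (6 semitones)
A triad on G# stacks thirds, so the chord tones use letter names G-B-D
Root: G#
Minor 3rd above G#: B
Diminished 5th above G#: D
The 3rd = B


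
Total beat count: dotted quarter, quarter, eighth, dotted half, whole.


Beat values:
  dotted quarter = 1.5 beats
  quarter = 1 beat
  eighth = 0.5 beats
  dotted half = 3 beats
  whole = 4 beats
Sum = 1.5 + 1 + 0.5 + 3 + 4
= 10 beats


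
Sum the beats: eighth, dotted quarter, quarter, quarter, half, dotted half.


Let's work it out.
Beat values:
  eighth = 0.5 beats
  dotted quarter = 1.5 beats
  quarter = 1 beat
  quarter = 1 beat
  half = 2 beats
  dotted half = 3 beats
Sum = 0.5 + 1.5 + 1 + 1 + 2 + 3
= 9 beats


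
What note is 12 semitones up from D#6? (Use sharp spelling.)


Reasoning:
D#6: chromatic position 3 in octave 6 → absolute = 6×12 + 3 = 75
Transpose up 12: 75 + 12 = 87
87 = 7×12 + 3 → D# in octave 7
Result = D#7


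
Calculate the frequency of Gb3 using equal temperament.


f = 440 × 2^(n/12) where n = semitones from A4
Gb3: -15 semitones from A4
f = 440 × 2^(-15/12)
f = 185.00 Hz


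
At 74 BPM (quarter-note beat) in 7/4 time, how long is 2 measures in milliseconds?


Solution.
Quarter-note beat duration = 60000 / 74 ms
Beats per measure (7/4) = 7
One measure = 7 × 60000 / 74 = 420000 / 74 ms
2 measures = 2 × 420000 / 74 = 840000 / 74
= 11351.4 ms


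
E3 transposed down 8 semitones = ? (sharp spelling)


E3: chromatic position 4 in octave 3 → absolute = 3×12 + 4 = 40
Transpose down 8: 40 - 8 = 32
32 = 2×12 + 8 → G# in octave 2
Result = G#2


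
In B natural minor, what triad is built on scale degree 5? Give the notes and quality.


Let's work it out.
B natural minor scale: B C# D E F# G A
Diatonic triad on degree 5 stacks scale notes 5, 7, 2: F# A C#
F#→A = 3 semitones; F#→C# = 7 semitones → minor triad
= F# A C# (minor)


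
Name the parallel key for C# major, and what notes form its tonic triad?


Working:
Parallel keys share the same tonic but differ in mode
C# major → parallel is C# minor
Tonic triad of C# minor = C# E G#
= C# minor; triad = C# E G#


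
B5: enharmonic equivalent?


Reasoning:
Enharmonic notes sound the same pitch but are spelled with different letter names
B and A## name the same pitch class
= A##5


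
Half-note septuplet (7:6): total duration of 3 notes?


Let's work it out.
Septuplet: 7 notes occupy the space of 6 half notes
Space = 6 × 2 = 12 beats
Each septuplet note = 12 / 7 = 12/7 beats
3 notes = 3 × 12/7 = 36/7
= 36/7 beats


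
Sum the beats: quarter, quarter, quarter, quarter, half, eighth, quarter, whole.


Solution.
Beat values:
  quarter = 1 beat
  quarter = 1 beat
  quarter = 1 beat
  quarter = 1 beat
  half = 2 beats
  eighth = 0.5 beats
  quarter = 1 beat
  whole = 4 beats
Sum = 1 + 1 + 1 + 1 + 2 + 0.5 + 1 + 4
= 11.5 beats


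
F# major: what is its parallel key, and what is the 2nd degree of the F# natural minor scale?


Solution.
Parallel keys share the same tonic but differ in mode
F# major → parallel is F# minor
F# natural minor scale: F# G# A B C# D E
= F# minor; 2nd degree = G#


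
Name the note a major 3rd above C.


Step by step:
A 3rd spans 3 letter names, so from C we land on E
A major 3rd = 4 semitones above C
Spell E at that pitch: E
= E


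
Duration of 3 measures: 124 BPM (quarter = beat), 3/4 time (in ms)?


Working:
Quarter-note beat duration = 60000 / 124 ms
Beats per measure (3/4) = 3
One measure = 3 × 60000 / 124 = 180000 / 124 ms
3 measures = 3 × 180000 / 124 = 540000 / 124
= 4354.8 ms


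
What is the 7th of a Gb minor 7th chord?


Step by step:
Minor 7th chord = root + minor 3rd + perfect 5th + minor 7th
Seventh chords stack in thirds, so the letter names are G-B-D-F
Root: Gb
Minor 3rd above Gb: Bbb
Perfect 5th above Gb: Db
Minor 7th above Gb: Fb
The 7th = Fb


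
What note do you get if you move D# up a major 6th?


Let's work it out.
major 6th: 6 letter names, 9 semitones
Letter: D + 5 → B
Pitch: D# + 9 semitones, spelled as a B → B#
= B#


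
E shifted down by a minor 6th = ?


Working:
minor 6th: 6 letter names, 8 semitones
Letter: E - 5 → G
Pitch: E - 8 semitones, spelled as a G → G#
= G#


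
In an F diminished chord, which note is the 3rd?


Diminished triad = root + minor 3rd (3 semitones) + diminished 5th (6 semitones)
A triad on F stacks thirds, so the chord tones use letter names F-A-C
Root: F
Minor 3rd above F: Ab
Diminished 5th above F: Cb
The 3rd = Ab


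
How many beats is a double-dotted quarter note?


Let's work it out.
Base quarter note = 1 beat
Dot 1 adds half the previous value: +1/2
Dot 2 adds half the previous value: +1/4
One double-dotted quarter = 1 + 1/2 + 1/4 = 7/4
= 7/4 beats


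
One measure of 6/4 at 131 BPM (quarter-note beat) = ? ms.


Quarter-note beat duration = 60000 / 131 ms
Beats per measure (6/4) = 6
One measure = 6 × 60000 / 131 = 360000 / 131 ms
= 2748.1 ms


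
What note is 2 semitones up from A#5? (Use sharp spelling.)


A#5: chromatic position 10 in octave 5 → absolute = 5×12 + 10 = 70
Transpose up 2: 70 + 2 = 72
72 = 6×12 + 0 → C in octave 6
Result = C6


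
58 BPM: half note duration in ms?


One quarter-note beat = 60000 / BPM = 60000 / 58 ms
Half note = 2 × quarter note
Duration = 2 × 60000 / 58 = 120000 / 58
= 2069.0 ms


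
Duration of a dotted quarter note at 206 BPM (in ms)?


Reasoning:
One quarter-note beat = 60000 / BPM = 60000 / 206 ms
Dotted quarter note = 3/2 × quarter note
Duration = 3/2 × 60000 / 206 = 90000 / 206
= 436.9 ms


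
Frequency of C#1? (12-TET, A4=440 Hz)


Working:
f = 440 × 2^(n/12) where n = semitones from A4
C#1: -44 semitones from A4
f = 440 × 2^(-44/12)
f = 34.65 Hz


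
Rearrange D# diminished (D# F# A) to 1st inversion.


Reasoning:
Root position: D# F# A
1st inversion: move root up an octave
Bass note: F#
Notes (bottom to top) = F# A D#


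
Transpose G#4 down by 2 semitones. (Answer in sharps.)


Step by step:
G#4: chromatic position 8 in octave 4 → absolute = 4×12 + 8 = 56
Transpose down 2: 56 - 2 = 54
54 = 4×12 + 6 → F# in octave 4
Result = F#4


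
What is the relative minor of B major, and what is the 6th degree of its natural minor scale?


Working:
The relative minor shares the major's key signature and starts on its 6th degree
6th degree = a major 6th above the tonic; a major 6th above B is G#
→ relative minor of B major is G# minor
G# natural minor scale: G# A# B C# D# E F#
= G# minor; 6th degree = E


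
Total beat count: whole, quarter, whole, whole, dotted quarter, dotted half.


Beat values:
  whole = 4 beats
  quarter = 1 beat
  whole = 4 beats
  whole = 4 beats
  dotted quarter = 1.5 beats
  dotted half = 3 beats
Sum = 4 + 1 + 4 + 4 + 1.5 + 3
= 17.5 beats


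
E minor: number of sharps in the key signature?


Step by step:
Sharp minor keys follow the circle of fifths: A(0), E(1), B(2), F#(3), C#(4), G#(5), D#(6), A#(7)
E minor has 1 sharp
Order of sharps: F# C# G# D# A# E# B# → first 1: F#
= 1 sharp


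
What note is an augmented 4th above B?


A 4th spans 4 letter names, so from B we land on E
An augmented 4th = 6 semitones above B
Spell E at that pitch: E#
= E#


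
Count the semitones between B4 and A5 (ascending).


Let's work it out.
Absolute semitone position = octave×12 + chromatic position
B4: 4×12 + 11 = 59
A5: 5×12 + 9 = 69
Difference = 69 - 59 = 10
= 10 semitones


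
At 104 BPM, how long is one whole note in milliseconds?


Step by step:
One quarter-note beat = 60000 / BPM = 60000 / 104 ms
Whole note = 4 × quarter note
Duration = 4 × 60000 / 104 = 240000 / 104
= 2307.7 ms


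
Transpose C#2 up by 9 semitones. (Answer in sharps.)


Let's work it out.
C#2: chromatic position 1 in octave 2 → absolute = 2×12 + 1 = 25
Transpose up 9: 25 + 9 = 34
34 = 2×12 + 10 → A# in octave 2
Result = A#2


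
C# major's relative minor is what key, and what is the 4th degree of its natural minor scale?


Let's work it out.
The relative minor shares the major's key signature and starts on its 6th degree
6th degree = a major 6th above the tonic; a major 6th above C# is A#
→ relative minor of C# major is A# minor
A# natural minor scale: A# B# C# D# E# F# G#
= A# minor; 4th degree = D#


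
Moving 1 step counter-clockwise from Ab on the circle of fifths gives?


Solution.
Each counter-clockwise step moves down a perfect 5th (= up a perfect 4th)
From Ab: Ab → Db
= Db


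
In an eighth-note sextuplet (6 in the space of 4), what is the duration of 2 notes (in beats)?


Sextuplet: 6 notes occupy the space of 4 eighth notes
Space = 4 × 1/2 = 2 beats
Each sextuplet note = 2 / 6 = 1/3 beats
2 notes = 2 × 1/3 = 2/3
= 2/3 beats


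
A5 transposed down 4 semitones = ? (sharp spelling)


Reasoning:
A5: chromatic position 9 in octave 5 → absolute = 5×12 + 9 = 69
Transpose down 4: 69 - 4 = 65
65 = 5×12 + 5 → F in octave 5
Result = F5


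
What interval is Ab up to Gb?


Let's work it out.
Letter names: A → G spans 7 letter names → a 7th
Semitones: Ab → Gb = 10 half-steps
A 7th of 10 semitones is a minor 7th
= minor 7th


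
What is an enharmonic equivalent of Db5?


Let's work it out.
Enharmonic notes sound the same pitch but are spelled with different letter names
Db and C# name the same pitch class
= C#5


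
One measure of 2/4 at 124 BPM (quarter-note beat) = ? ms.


Step by step:
Quarter-note beat duration = 60000 / 124 ms
Beats per measure (2/4) = 2
One measure = 2 × 60000 / 124 = 120000 / 124 ms
= 967.7 ms


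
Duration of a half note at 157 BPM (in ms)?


Reasoning:
One quarter-note beat = 60000 / BPM = 60000 / 157 ms
Half note = 2 × quarter note
Duration = 2 × 60000 / 157 = 120000 / 157
= 764.3 ms


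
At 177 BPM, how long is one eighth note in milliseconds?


One quarter-note beat = 60000 / BPM = 60000 / 177 ms
Eighth note = 1/2 × quarter note
Duration = 1/2 × 60000 / 177 = 30000 / 177
= 169.5 ms


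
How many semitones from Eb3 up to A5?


Solution.
Absolute semitone position = octave×12 + chromatic position
Eb3: 3×12 + 3 = 39
A5: 5×12 + 9 = 69
Difference = 69 - 39 = 30
= 30 semitones


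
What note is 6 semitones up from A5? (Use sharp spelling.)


Solution.
A5: chromatic position 9 in octave 5 → absolute = 5×12 + 9 = 69
Transpose up 6: 69 + 6 = 75
75 = 6×12 + 3 → D# in octave 6
Result = D#6


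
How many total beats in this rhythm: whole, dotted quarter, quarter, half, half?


Solution.
Beat values:
  whole = 4 beats
  dotted quarter = 1.5 beats
  quarter = 1 beat
  half = 2 beats
  half = 2 beats
Sum = 4 + 1.5 + 1 + 2 + 2
= 10.5 beats


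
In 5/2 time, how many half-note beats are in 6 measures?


Reasoning:
Time signature 5/2: the bottom number 2 means the half note gets one count
The top number 5 means 5 half-note beats per measure
Total = 5 × 6 measures
= 30 half-note beats


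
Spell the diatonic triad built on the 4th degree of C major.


C major scale: C D E F G A B
Diatonic triad on degree 4 stacks scale notes 4, 6, 1: F A C
F→A = 4 semitones; F→C = 7 semitones → major triad
= F A C (major)


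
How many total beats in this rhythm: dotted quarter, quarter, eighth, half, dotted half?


Solution.
Beat values:
  dotted quarter = 1.5 beats
  quarter = 1 beat
  eighth = 0.5 beats
  half = 2 beats
  dotted half = 3 beats
Sum = 1.5 + 1 + 0.5 + 2 + 3
= 8 beats


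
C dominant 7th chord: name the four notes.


Solution.
Dominant 7th chord = root + major 3rd + perfect 5th + minor 7th
Seventh chords stack in thirds, so the letter names are C-E-G-B
Root: C
Major 3rd above C: E
Perfect 5th above C: G
Minor 7th above C: Bb
Chord = C E G Bb


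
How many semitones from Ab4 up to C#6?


Absolute semitone position = octave×12 + chromatic position
Ab4: 4×12 + 8 = 56
C#6: 6×12 + 1 = 73
Difference = 73 - 56 = 17
= 17 semitones


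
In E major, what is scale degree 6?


Solution.
Major scale pattern: W-W-H-W-W-W-H (2-2-1-2-2-2-1 semitones)
Starting from E:
  E + 2 semitones → F#
  F# + 2 semitones → G#
  G# + 1 semitone → A
  A + 2 semitones → B
  B + 2 semitones → C#
  C# + 2 semitones → D#
  D# + 1 semitone → E
Scale: E F# G# A B C# D#
Degree 6 = C#


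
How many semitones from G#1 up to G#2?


Let's work it out.
Absolute semitone position = octave×12 + chromatic position
G#1: 1×12 + 8 = 20
G#2: 2×12 + 8 = 32
Difference = 32 - 20 = 12
= 12 semitones


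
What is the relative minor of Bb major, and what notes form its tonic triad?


Step by step:
The relative minor shares the major's key signature and starts on its 6th degree
6th degree = a major 6th above the tonic; a major 6th above Bb is G
→ relative minor of Bb major is G minor
Tonic triad of G minor = root + minor 3rd + perfect 5th = G Bb D
= G minor; triad = G Bb D


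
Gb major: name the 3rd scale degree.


Let's work it out.
Major scale pattern: W-W-H-W-W-W-H (2-2-1-2-2-2-1 semitones)
Starting from Gb:
  Gb + 2 semitones → Ab
  Ab + 2 semitones → Bb
  Bb + 1 semitone → Cb
  Cb + 2 semitones → Db
  Db + 2 semitones → Eb
  Eb + 2 semitones → F
  F + 1 semitone → Gb
Scale: Gb Ab Bb Cb Db Eb F
Degree 3 = Bb


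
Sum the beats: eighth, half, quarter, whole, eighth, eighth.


Let's work it out.
Beat values:
  eighth = 0.5 beats
  half = 2 beats
  quarter = 1 beat
  whole = 4 beats
  eighth = 0.5 beats
  eighth = 0.5 beats
Sum = 0.5 + 2 + 1 + 4 + 0.5 + 0.5
= 8.5 beats


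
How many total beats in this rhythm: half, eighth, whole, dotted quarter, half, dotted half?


Solution.
Beat values:
  half = 2 beats
  eighth = 0.5 beats
  whole = 4 beats
  dotted quarter = 1.5 beats
  half = 2 beats
  dotted half = 3 beats
Sum = 2 + 0.5 + 4 + 1.5 + 2 + 3
= 13 beats


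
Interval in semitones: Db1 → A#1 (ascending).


Solution.
Absolute semitone position = octave×12 + chromatic position
Db1: 1×12 + 1 = 13
A#1: 1×12 + 10 = 22
Difference = 22 - 13 = 9
= 9 semitones


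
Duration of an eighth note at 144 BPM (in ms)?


Reasoning:
One quarter-note beat = 60000 / BPM = 60000 / 144 ms
Eighth note = 1/2 × quarter note
Duration = 1/2 × 60000 / 144 = 30000 / 144
= 208.3 ms


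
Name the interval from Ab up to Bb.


Letter names: A → B spans 2 letter names → a 2nd
Semitones: Ab → Bb = 2 half-steps
A 2nd of 2 semitones is a major 2nd
= major 2nd


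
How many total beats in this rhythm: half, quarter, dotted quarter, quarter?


Reasoning:
Beat values:
  half = 2 beats
  quarter = 1 beat
  dotted quarter = 1.5 beats
  quarter = 1 beat
Sum = 2 + 1 + 1.5 + 1
= 5.5 beats


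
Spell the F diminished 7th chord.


Working:
Diminished 7th chord = root + minor 3rd + diminished 5th + diminished 7th
Seventh chords stack in thirds, so the letter names are F-A-C-E
Root: F
Minor 3rd above F: Ab
Diminished 5th above F: Cb
Diminished 7th above F: Ebb
Chord = F Ab Cb Ebb


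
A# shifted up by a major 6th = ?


major 6th: 6 letter names, 9 semitones
Letter: A + 5 → F
Pitch: A# + 9 semitones, spelled as an F → F##
= F##


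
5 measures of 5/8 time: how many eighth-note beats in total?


Let's work it out.
Time signature 5/8: the bottom number 8 means the eighth note gets one count
The top number 5 means 5 eighth-note beats per measure
Total = 5 × 5 measures
= 25 eighth-note beats


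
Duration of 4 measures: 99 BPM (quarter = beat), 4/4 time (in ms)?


Solution.
Quarter-note beat duration = 60000 / 99 ms
Beats per measure (4/4) = 4
One measure = 4 × 60000 / 99 = 240000 / 99 ms
4 measures = 4 × 240000 / 99 = 960000 / 99
= 9697.0 ms


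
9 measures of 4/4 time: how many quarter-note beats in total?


Time signature 4/4: the bottom number 4 means the quarter note gets one count
The top number 4 means 4 quarter-note beats per measure
Total = 4 × 9 measures
= 36 quarter-note beats


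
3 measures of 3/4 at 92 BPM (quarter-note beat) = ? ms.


Let's work it out.
Quarter-note beat duration = 60000 / 92 ms
Beats per measure (3/4) = 3
One measure = 3 × 60000 / 92 = 180000 / 92 ms
3 measures = 3 × 180000 / 92 = 540000 / 92
= 5869.6 ms


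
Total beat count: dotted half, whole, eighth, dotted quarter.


Reasoning:
Beat values:
  dotted half = 3 beats
  whole = 4 beats
  eighth = 0.5 beats
  dotted quarter = 1.5 beats
Sum = 3 + 4 + 0.5 + 1.5
= 9 beats


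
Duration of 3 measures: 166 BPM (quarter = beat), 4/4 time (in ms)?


Solution.
Quarter-note beat duration = 60000 / 166 ms
Beats per measure (4/4) = 4
One measure = 4 × 60000 / 166 = 240000 / 166 ms
3 measures = 3 × 240000 / 166 = 720000 / 166
= 4337.3 ms


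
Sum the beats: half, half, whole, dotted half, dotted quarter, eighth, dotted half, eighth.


Beat values:
  half = 2 beats
  half = 2 beats
  whole = 4 beats
  dotted half = 3 beats
  dotted quarter = 1.5 beats
  eighth = 0.5 beats
  dotted half = 3 beats
  eighth = 0.5 beats
Sum = 2 + 2 + 4 + 3 + 1.5 + 0.5 + 3 + 0.5
= 16.5 beats


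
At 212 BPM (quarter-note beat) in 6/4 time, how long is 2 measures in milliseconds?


Reasoning:
Quarter-note beat duration = 60000 / 212 ms
Beats per measure (6/4) = 6
One measure = 6 × 60000 / 212 = 360000 / 212 ms
2 measures = 2 × 360000 / 212 = 720000 / 212
= 3396.2 ms


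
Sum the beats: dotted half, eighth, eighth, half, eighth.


Reasoning:
Beat values:
  dotted half = 3 beats
  eighth = 0.5 beats
  eighth = 0.5 beats
  half = 2 beats
  eighth = 0.5 beats
Sum = 3 + 0.5 + 0.5 + 2 + 0.5
= 6.5 beats


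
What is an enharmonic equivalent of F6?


Let's work it out.
Enharmonic notes sound the same pitch but are spelled with different letter names
F and Gbb name the same pitch class
= Gbb6


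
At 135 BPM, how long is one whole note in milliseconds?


Working:
One quarter-note beat = 60000 / BPM = 60000 / 135 ms
Whole note = 4 × quarter note
Duration = 4 × 60000 / 135 = 240000 / 135
= 1777.8 ms


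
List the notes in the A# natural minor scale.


Let's work it out.
Natural minor scale pattern: W-H-W-W-H-W-W (2-1-2-2-1-2-2 semitones)
Starting from A#:
  A# + 2 semitones → B#
  B# + 1 semitone → C#
  C# + 2 semitones → D#
  D# + 2 semitones → E#
  E# + 1 semitone → F#
  F# + 2 semitones → G#
  G# + 2 semitones → A#
Scale = A# B# C# D# E# F# G#


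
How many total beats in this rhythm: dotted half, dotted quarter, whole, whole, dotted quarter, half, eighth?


Beat values:
  dotted half = 3 beats
  dotted quarter = 1.5 beats
  whole = 4 beats
  whole = 4 beats
  dotted quarter = 1.5 beats
  half = 2 beats
  eighth = 0.5 beats
Sum = 3 + 1.5 + 4 + 4 + 1.5 + 2 + 0.5
= 16.5 beats


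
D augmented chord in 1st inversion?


Root position: D F# A#
1st inversion: move root up an octave
Bass note: F#
Notes (bottom to top) = F# A# D


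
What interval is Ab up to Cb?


Letter names: A → C spans 3 letter names → a 3rd
Semitones: Ab → Cb = 3 half-steps
A 3rd of 3 semitones is a minor 3rd
= minor 3rd


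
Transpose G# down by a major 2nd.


Reasoning:
major 2nd: 2 letter names, 2 semitones
Letter: G - 1 → F
Pitch: G# - 2 semitones, spelled as an F → F#
= F#


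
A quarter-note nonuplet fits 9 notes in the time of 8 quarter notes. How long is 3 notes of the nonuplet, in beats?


Reasoning:
Nonuplet: 9 notes occupy the space of 8 quarter notes
Space = 8 × 1 = 8 beats
Each nonuplet note = 8 / 9 = 8/9 beats
3 notes = 3 × 8/9 = 8/3
= 8/3 beats


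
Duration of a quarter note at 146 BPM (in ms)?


Reasoning:
One quarter-note beat = 60000 / BPM = 60000 / 146 ms
Duration = 60000 / 146
= 411.0 ms


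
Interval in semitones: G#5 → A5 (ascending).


Absolute semitone position = octave×12 + chromatic position
G#5: 5×12 + 8 = 68
A5: 5×12 + 9 = 69
Difference = 69 - 68 = 1
= 1 semitone


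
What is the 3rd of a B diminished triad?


Diminished triad = root + minor 3rd (3 semitones) + diminished 5th (6 semitones)
A triad on B stacks thirds, so the chord tones use letter names B-D-F
Root: B
Minor 3rd above B: D
Diminished 5th above B: F
The 3rd = D


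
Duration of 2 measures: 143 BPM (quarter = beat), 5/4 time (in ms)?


Reasoning:
Quarter-note beat duration = 60000 / 143 ms
Beats per measure (5/4) = 5
One measure = 5 × 60000 / 143 = 300000 / 143 ms
2 measures = 2 × 300000 / 143 = 600000 / 143
= 4195.8 ms


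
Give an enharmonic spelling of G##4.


Working:
Enharmonic notes sound the same pitch but are spelled with different letter names
G## and A name the same pitch class
= A4


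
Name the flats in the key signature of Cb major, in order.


Flat major keys: C(0), F(1), Bb(2), Eb(3), Ab(4), Db(5), Gb(6), Cb(7)
Cb major has 7 flats
Order of flats: Bb Eb Ab Db Gb Cb Fb → first 7: Bb, Eb, Ab, Db, Gb, Cb, Fb
= Bb, Eb, Ab, Db, Gb, Cb, Fb


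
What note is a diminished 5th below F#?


Let's work it out.
A 5th spans 5 letter names, so from F we land on B
A diminished 5th = 6 semitones below F#
Spell B at that pitch: B#
= B#


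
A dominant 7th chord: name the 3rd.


Reasoning:
Dominant 7th chord = root + major 3rd + perfect 5th + minor 7th
Seventh chords stack in thirds, so the letter names are A-C-E-G
Root: A
Major 3rd above A: C#
Perfect 5th above A: E
Minor 7th above A: G
The 3rd = C#


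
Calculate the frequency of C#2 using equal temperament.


f = 440 × 2^(n/12) where n = semitones from A4
C#2: -32 semitones from A4
f = 440 × 2^(-32/12)
f = 69.30 Hz


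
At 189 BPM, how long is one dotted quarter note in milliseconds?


Let's work it out.
One quarter-note beat = 60000 / BPM = 60000 / 189 ms
Dotted quarter note = 3/2 × quarter note
Duration = 3/2 × 60000 / 189 = 90000 / 189
= 476.2 ms


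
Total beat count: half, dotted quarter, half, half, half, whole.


Beat values:
  half = 2 beats
  dotted quarter = 1.5 beats
  half = 2 beats
  half = 2 beats
  half = 2 beats
  whole = 4 beats
Sum = 2 + 1.5 + 2 + 2 + 2 + 4
= 13.5 beats


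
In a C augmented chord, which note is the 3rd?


Working:
Augmented triad = root + major 3rd (4 semitones) + augmented 5th (8 semitones)
A triad on C stacks thirds, so the chord tones use letter names C-E-G
Root: C
Major 3rd above C: E
Augmented 5th above C: G#
The 3rd = E


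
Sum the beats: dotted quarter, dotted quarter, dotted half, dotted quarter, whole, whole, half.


Beat values:
  dotted quarter = 1.5 beats
  dotted quarter = 1.5 beats
  dotted half = 3 beats
  dotted quarter = 1.5 beats
  whole = 4 beats
  whole = 4 beats
  half = 2 beats
Sum = 1.5 + 1.5 + 3 + 1.5 + 4 + 4 + 2
= 17.5 beats


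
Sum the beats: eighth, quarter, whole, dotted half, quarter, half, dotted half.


Let's work it out.
Beat values:
  eighth = 0.5 beats
  quarter = 1 beat
  whole = 4 beats
  dotted half = 3 beats
  quarter = 1 beat
  half = 2 beats
  dotted half = 3 beats
Sum = 0.5 + 1 + 4 + 3 + 1 + 2 + 3
= 14.5 beats


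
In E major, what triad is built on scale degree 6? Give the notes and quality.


Let's work it out.
E major scale: E F# G# A B C# D#
Diatonic triad on degree 6 stacks scale notes 6, 1, 3: C# E G#
C#→E = 3 semitones; C#→G# = 7 semitones → minor triad
= C# E G# (minor)


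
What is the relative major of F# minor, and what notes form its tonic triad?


Reasoning:
The relative major shares the key signature and is a minor 3rd above the minor tonic
A minor 3rd above F# is A
→ relative major of F# minor is A major
Tonic triad of A major = root + major 3rd + perfect 5th = A C# E
= A major; triad = A C# E


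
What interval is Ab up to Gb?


Step by step:
Letter names: A → G spans 7 letter names → a 7th
Semitones: Ab → Gb = 10 half-steps
A 7th of 10 semitones is a minor 7th
= minor 7th


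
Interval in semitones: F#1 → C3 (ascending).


Let's work it out.
Absolute semitone position = octave×12 + chromatic position
F#1: 1×12 + 6 = 18
C3: 3×12 + 0 = 36
Difference = 36 - 18 = 18
= 18 semitones


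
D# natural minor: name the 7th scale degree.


Reasoning:
Natural minor scale pattern: W-H-W-W-H-W-W (2-1-2-2-1-2-2 semitones)
Starting from D#:
  D# + 2 semitones → E#
  E# + 1 semitone → F#
  F# + 2 semitones → G#
  G# + 2 semitones → A#
  A# + 1 semitone → B
  B + 2 semitones → C#
  C# + 2 semitones → D#
Scale: D# E# F# G# A# B C#
Degree 7 = C#


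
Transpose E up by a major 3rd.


Working:
major 3rd: 3 letter names, 4 semitones
Letter: E + 2 → G
Pitch: E + 4 semitones, spelled as a G → G#
= G#


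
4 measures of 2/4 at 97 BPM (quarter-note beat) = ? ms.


Reasoning:
Quarter-note beat duration = 60000 / 97 ms
Beats per measure (2/4) = 2
One measure = 2 × 60000 / 97 = 120000 / 97 ms
4 measures = 4 × 120000 / 97 = 480000 / 97
= 4948.5 ms


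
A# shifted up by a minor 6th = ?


Working:
minor 6th: 6 letter names, 8 semitones
Letter: A + 5 → F
Pitch: A# + 8 semitones, spelled as an F → F#
= F#


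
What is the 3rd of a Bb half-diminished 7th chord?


Let's work it out.
Half-diminished 7th chord = root + minor 3rd + diminished 5th + minor 7th
Seventh chords stack in thirds, so the letter names are B-D-F-A
Root: Bb
Minor 3rd above Bb: Db
Diminished 5th above Bb: Fb
Minor 7th above Bb: Ab
The 3rd = Db


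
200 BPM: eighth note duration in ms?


Reasoning:
One quarter-note beat = 60000 / BPM = 60000 / 200 ms
Eighth note = 1/2 × quarter note
Duration = 1/2 × 60000 / 200 = 30000 / 200
= 150.0 ms


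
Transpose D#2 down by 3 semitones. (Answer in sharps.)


Let's work it out.
D#2: chromatic position 3 in octave 2 → absolute = 2×12 + 3 = 27
Transpose down 3: 27 - 3 = 24
24 = 2×12 + 0 → C in octave 2
Result = C2


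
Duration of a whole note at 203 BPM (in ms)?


Step by step:
One quarter-note beat = 60000 / BPM = 60000 / 203 ms
Whole note = 4 × quarter note
Duration = 4 × 60000 / 203 = 240000 / 203
= 1182.3 ms


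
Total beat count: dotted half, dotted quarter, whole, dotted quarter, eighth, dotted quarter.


Step by step:
Beat values:
  dotted half = 3 beats
  dotted quarter = 1.5 beats
  whole = 4 beats
  dotted quarter = 1.5 beats
  eighth = 0.5 beats
  dotted quarter = 1.5 beats
Sum = 3 + 1.5 + 4 + 1.5 + 0.5 + 1.5
= 12 beats


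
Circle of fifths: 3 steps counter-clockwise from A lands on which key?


Each counter-clockwise step moves down a perfect 5th (= up a perfect 4th)
From A: A → D → G → C
= C


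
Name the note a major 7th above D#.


Let's work it out.
A 7th spans 7 letter names, so from D we land on C
A major 7th = 11 semitones above D#
Spell C at that pitch: C##
= C##


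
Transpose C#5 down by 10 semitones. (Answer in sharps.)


Solution.
C#5: chromatic position 1 in octave 5 → absolute = 5×12 + 1 = 61
Transpose down 10: 61 - 10 = 51
51 = 4×12 + 3 → D# in octave 4
Result = D#4


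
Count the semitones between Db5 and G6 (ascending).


Absolute semitone position = octave×12 + chromatic position
Db5: 5×12 + 1 = 61
G6: 6×12 + 7 = 79
Difference = 79 - 61 = 18
= 18 semitones


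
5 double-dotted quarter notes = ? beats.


Working:
Base quarter note = 1 beat
Dot 1 adds half the previous value: +1/2
Dot 2 adds half the previous value: +1/4
One double-dotted quarter = 1 + 1/2 + 1/4 = 7/4
5 of them = 5 × 7/4 = 35/4
= 35/4 beats


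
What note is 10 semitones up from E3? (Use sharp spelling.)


E3: chromatic position 4 in octave 3 → absolute = 3×12 + 4 = 40
Transpose up 10: 40 + 10 = 50
50 = 4×12 + 2 → D in octave 4
Result = D4


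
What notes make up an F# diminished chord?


Let's work it out.
Diminished triad = root + minor 3rd (3 semitones) + diminished 5th (6 semitones)
A triad on F# stacks thirds, so the chord tones use letter names F-A-C
Root: F#
Minor 3rd above F#: A
Diminished 5th above F#: C
Chord = F# A C


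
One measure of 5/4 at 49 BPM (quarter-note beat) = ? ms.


Reasoning:
Quarter-note beat duration = 60000 / 49 ms
Beats per measure (5/4) = 5
One measure = 5 × 60000 / 49 = 300000 / 49 ms
= 6122.4 ms


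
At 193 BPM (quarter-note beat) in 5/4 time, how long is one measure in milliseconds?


Solution.
Quarter-note beat duration = 60000 / 193 ms
Beats per measure (5/4) = 5
One measure = 5 × 60000 / 193 = 300000 / 193 ms
= 1554.4 ms


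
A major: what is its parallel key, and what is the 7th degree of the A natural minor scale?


Working:
Parallel keys share the same tonic but differ in mode
A major → parallel is A minor
A natural minor scale: A B C D E F G
= A minor; 7th degree = G


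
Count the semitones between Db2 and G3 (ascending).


Absolute semitone position = octave×12 + chromatic position
Db2: 2×12 + 1 = 25
G3: 3×12 + 7 = 43
Difference = 43 - 25 = 18
= 18 semitones


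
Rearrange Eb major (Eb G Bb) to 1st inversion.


Let's work it out.
Root position: Eb G Bb
1st inversion: move root up an octave
Bass note: G
Notes (bottom to top) = G Bb Eb


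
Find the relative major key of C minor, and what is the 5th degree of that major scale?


Solution.
The relative major shares the key signature and is a minor 3rd above the minor tonic
A minor 3rd above C is Eb
→ relative major of C minor is Eb major
Eb major scale: Eb F G Ab Bb C D
= Eb major; 5th degree = Bb


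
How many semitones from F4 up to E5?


Working:
Absolute semitone position = octave×12 + chromatic position
F4: 4×12 + 5 = 53
E5: 5×12 + 4 = 64
Difference = 64 - 53 = 11
= 11 semitones


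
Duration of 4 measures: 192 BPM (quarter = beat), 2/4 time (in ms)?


Working:
Quarter-note beat duration = 60000 / 192 ms
Beats per measure (2/4) = 2
One measure = 2 × 60000 / 192 = 120000 / 192 ms
4 measures = 4 × 120000 / 192 = 480000 / 192
= 2500.0 ms


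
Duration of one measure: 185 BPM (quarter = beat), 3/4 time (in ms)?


Step by step:
Quarter-note beat duration = 60000 / 185 ms
Beats per measure (3/4) = 3
One measure = 3 × 60000 / 185 = 180000 / 185 ms
= 973.0 ms


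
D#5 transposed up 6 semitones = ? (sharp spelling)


Let's work it out.
D#5: chromatic position 3 in octave 5 → absolute = 5×12 + 3 = 63
Transpose up 6: 63 + 6 = 69
69 = 5×12 + 9 → A in octave 5
Result = A5


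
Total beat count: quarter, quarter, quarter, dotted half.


Beat values:
  quarter = 1 beat
  quarter = 1 beat
  quarter = 1 beat
  dotted half = 3 beats
Sum = 1 + 1 + 1 + 3
= 6 beats


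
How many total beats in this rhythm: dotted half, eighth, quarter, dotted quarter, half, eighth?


Beat values:
  dotted half = 3 beats
  eighth = 0.5 beats
  quarter = 1 beat
  dotted quarter = 1.5 beats
  half = 2 beats
  eighth = 0.5 beats
Sum = 3 + 0.5 + 1 + 1.5 + 2 + 0.5
= 8.5 beats


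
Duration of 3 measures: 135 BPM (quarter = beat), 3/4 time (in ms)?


Quarter-note beat duration = 60000 / 135 ms
Beats per measure (3/4) = 3
One measure = 3 × 60000 / 135 = 180000 / 135 ms
3 measures = 3 × 180000 / 135 = 540000 / 135
= 4000.0 ms


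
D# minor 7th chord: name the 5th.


Step by step:
Minor 7th chord = root + minor 3rd + perfect 5th + minor 7th
Seventh chords stack in thirds, so the letter names are D-F-A-C
Root: D#
Minor 3rd above D#: F#
Perfect 5th above D#: A#
Minor 7th above D#: C#
The 5th = A#


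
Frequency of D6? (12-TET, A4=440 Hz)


Solution.
f = 440 × 2^(n/12) where n = semitones from A4
D6: 17 semitones from A4
f = 440 × 2^(17/12)
f = 1174.66 Hz


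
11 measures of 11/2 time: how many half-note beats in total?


Reasoning:
Time signature 11/2: the bottom number 2 means the half note gets one count
The top number 11 means 11 half-note beats per measure
Total = 11 × 11 measures
= 121 half-note beats


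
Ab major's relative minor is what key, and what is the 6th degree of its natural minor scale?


The relative minor shares the major's key signature and starts on its 6th degree
6th degree = a major 6th above the tonic; a major 6th above Ab is F
→ relative minor of Ab major is F minor
F natural minor scale: F G Ab Bb C Db Eb
= F minor; 6th degree = Db
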